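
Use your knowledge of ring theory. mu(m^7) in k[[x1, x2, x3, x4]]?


C(n+d-1,d)=C(10,7)=120


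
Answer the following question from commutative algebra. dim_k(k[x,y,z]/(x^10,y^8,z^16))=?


Basis: x^iy^jz^k, i<10,j<8,k<16
10*8*16=1280


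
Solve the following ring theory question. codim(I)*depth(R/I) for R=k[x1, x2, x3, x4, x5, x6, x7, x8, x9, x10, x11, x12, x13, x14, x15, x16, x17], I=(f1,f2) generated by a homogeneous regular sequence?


codim=2, depth=dim(R/I)=17-2=15
Product=2*15=30


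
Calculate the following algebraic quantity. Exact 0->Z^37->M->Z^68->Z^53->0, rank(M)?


Alt sum=0:
(-1)^0*37 + (-1)^1*? + (-1)^2*68 + (-1)^3*53=0
rank(M)=52


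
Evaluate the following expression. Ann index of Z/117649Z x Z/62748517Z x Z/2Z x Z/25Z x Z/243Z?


Exponent = lcm of the cyclic orders; pairwise coprime => product.
7^6*13^7*2^1*5^2*3^5=117649*62748517*2*25*243=89694948359875950


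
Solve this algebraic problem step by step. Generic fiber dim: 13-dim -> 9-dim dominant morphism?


dim(fiber)=dim(X)-dim(Y)=13-9=4


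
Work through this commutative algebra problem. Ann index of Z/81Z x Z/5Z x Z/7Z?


Exponent = lcm of the cyclic orders; pairwise coprime => product.
3^4*5^1*7^1=81*5*7=2835


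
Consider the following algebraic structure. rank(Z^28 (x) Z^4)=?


rank(M(x)N) = rank(M)*rank(N)
28*4 = 112


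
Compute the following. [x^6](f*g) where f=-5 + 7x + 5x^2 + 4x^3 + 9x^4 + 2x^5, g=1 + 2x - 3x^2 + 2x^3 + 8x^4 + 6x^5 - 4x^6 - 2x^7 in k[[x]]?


[x^6] = sum a_i*b_j, i+j=6
  -5*-4=20
  7*6=42
  5*8=40
  4*2=8
  9*-3=-27
  2*2=4
Sum=87


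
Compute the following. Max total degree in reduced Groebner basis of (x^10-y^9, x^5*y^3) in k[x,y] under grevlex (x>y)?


LT(f1)=x^10, LT(f2)=x^5y^3, lcm=x^10y^3
S(f1,f2) = y^3*f1 - x^5*f2 = -y^12
Reduced GB = {f1, f2, y^12}; degrees 10, 8, 12
Max = 12


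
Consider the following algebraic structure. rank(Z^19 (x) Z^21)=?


rank(M(x)N) = rank(M)*rank(N)
19*21 = 399


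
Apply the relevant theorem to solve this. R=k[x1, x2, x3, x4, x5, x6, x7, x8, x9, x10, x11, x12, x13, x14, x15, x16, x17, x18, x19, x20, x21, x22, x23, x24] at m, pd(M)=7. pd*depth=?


pd+depth=24
depth=24-7=17
pd*depth=7*17=119


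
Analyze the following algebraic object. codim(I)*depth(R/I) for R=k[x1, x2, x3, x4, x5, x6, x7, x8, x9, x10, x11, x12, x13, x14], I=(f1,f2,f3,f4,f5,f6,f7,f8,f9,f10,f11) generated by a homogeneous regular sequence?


codim=11, depth=dim(R/I)=14-11=3
Product=11*3=33


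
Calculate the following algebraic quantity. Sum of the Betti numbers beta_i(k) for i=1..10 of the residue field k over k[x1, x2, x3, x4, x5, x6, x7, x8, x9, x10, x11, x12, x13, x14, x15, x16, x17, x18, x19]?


Koszul resolution: beta_i(k)=C(n,i), n=19
C(19,1)=19, C(19,2)=171, C(19,3)=969, C(19,4)=3876, C(19,5)=11628, C(19,6)=27132, C(19,7)=50388, C(19,8)=75582, C(19,9)=92378, C(19,10)=92378
Sum=354521


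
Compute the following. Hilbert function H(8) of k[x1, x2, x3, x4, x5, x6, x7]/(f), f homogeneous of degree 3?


C(14,6)-C(11,6)=3003-462=2541


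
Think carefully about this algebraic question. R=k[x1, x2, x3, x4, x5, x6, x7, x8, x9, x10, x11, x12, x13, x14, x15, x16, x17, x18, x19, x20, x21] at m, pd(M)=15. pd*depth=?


pd+depth=21
depth=21-15=6
pd*depth=15*6=90


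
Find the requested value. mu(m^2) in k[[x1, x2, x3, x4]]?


C(n+d-1,d)=C(5,2)=10


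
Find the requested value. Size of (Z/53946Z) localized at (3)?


3-primary part: 53946=3^6*74
Size=3^6=729


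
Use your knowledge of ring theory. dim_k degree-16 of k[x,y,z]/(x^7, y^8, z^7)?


Need i<7, j<8, k<7 with i+j+k=16.
For each i, j ranges over max(0,16-i-6)..min(7,16-i):
  i=0: j in [10,7] -> 0
  i=1: j in [9,7] -> 0
  i=2: j in [8,7] -> 0
  i=3: j in [7,7] -> 1
  i=4: j in [6,7] -> 2
  i=5: j in [5,7] -> 3
  i=6: j in [4,7] -> 4
H(16) = 0+0+0+1+2+3+4 = 10


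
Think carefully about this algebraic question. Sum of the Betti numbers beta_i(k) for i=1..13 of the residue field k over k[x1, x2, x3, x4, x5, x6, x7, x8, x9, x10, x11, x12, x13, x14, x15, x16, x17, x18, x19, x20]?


Koszul resolution: beta_i(k)=C(n,i), n=20
C(20,1)=20, C(20,2)=190, C(20,3)=1140, C(20,4)=4845, C(20,5)=15504, C(20,6)=38760, C(20,7)=77520, C(20,8)=125970, C(20,9)=167960, C(20,10)=184756, C(20,11)=167960, C(20,12)=125970, C(20,13)=77520
Sum=988115


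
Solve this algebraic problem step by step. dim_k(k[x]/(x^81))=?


Basis: 1,x,...,x^80
dim=81


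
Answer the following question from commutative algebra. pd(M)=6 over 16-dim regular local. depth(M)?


pd+depth=depth(R)=16
depth=16-6=10


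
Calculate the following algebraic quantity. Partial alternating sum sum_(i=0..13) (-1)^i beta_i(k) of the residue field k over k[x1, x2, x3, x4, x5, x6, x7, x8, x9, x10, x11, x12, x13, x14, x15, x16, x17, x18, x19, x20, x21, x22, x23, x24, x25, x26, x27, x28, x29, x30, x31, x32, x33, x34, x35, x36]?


Koszul resolution: beta_i(k)=C(n,i), n=36
sum_(i=0..p) (-1)^i C(n,i) = (-1)^p C(n-1,p)
(-1)^13*C(35,13) = (-1)^13*1476337800 = -1476337800


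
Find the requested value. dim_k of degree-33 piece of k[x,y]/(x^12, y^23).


k[x,y], I = (x^12, y^23), d = 33
Need i < 12 and d-i < 23.
Range: 11 <= i <= 11.
H(33) = 1


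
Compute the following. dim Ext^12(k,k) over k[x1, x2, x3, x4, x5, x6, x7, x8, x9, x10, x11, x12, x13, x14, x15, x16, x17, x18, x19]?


C(n,i)=C(19,12)=50388


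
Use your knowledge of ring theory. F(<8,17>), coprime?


gcd(8,17)=1 => F=ab-a-b=8*17-8-17=136-25=111


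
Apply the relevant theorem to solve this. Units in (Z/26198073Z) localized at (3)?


Local ring = Z/19683Z.
phi(19683) = 3^8*(3-1) = 13122


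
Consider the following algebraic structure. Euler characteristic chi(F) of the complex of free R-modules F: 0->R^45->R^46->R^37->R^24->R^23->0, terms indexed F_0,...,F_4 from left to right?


chi = sum (-1)^i * rank:
(-1)^0*45=45
(-1)^1*46=-46
(-1)^2*37=37
(-1)^3*24=-24
(-1)^4*23=23
chi=35


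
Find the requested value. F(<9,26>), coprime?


gcd(9,26)=1 => F=ab-a-b=9*26-9-26=234-35=199


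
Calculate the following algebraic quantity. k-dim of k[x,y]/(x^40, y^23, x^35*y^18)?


k[x,y]/I, I = (x^40, y^23, x^35*y^18)
Rect: 40x23=920. Corner: (40-35)x(23-18)=25.
dim = 920-25 = 895


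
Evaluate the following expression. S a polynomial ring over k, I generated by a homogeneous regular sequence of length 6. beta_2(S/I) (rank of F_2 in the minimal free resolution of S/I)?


Regular sequence => Koszul complex is the minimal free resolution.
Syz_1 minimally generated by Koszul relations f_i*e_j - f_j*e_i (i<j): mu(Syz_1) = beta_2 = C(m,2) = m(m-1)/2
m=6
6*5/2 = 15


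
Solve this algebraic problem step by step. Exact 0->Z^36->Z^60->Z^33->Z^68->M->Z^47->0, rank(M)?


Alt sum=0:
(-1)^0*36 + (-1)^1*60 + (-1)^2*33 + (-1)^3*68 + (-1)^4*? + (-1)^5*47=0
rank(M)=106


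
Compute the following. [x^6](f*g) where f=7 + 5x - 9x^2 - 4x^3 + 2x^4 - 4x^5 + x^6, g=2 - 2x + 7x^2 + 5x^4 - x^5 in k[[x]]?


[x^6] = sum a_i*b_j, i+j=6
  5*-1=-5
  -9*5=-45
  2*7=14
  -4*-2=8
  1*2=2
Sum=-26


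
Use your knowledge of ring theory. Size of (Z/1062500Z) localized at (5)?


5-primary part: 1062500=5^6*68
Size=5^6=15625


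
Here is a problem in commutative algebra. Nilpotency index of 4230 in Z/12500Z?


4230^k mod 12500:
k=1: 4230
k=2: 5400
k=3: 4500
k=4: 10000
k=5: 0
First zero at k = 5


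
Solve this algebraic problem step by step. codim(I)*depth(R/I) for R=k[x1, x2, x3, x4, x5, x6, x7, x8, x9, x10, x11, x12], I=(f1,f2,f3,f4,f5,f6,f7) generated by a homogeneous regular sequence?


codim=7, depth=dim(R/I)=12-7=5
Product=7*5=35


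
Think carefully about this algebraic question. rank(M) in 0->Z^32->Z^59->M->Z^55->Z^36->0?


Alt sum=0:
(-1)^0*32 + (-1)^1*59 + (-1)^2*? + (-1)^3*55 + (-1)^4*36=0
rank(M)=46


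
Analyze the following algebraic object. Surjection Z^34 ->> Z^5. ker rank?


rank(ker) = 34-5 = 29


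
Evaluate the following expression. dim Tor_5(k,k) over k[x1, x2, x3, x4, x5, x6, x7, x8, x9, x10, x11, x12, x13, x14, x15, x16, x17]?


Koszul: C(n,i)=C(17,5)=6188


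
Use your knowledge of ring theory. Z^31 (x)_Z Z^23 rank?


rank(M(x)N) = rank(M)*rank(N)
31*23 = 713


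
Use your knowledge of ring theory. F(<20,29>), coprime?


gcd(20,29)=1 => F=ab-a-b=20*29-20-29=580-49=531


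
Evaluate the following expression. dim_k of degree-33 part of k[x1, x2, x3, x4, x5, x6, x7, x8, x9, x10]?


C(d+n-1,n-1)=C(42,9)=445891810


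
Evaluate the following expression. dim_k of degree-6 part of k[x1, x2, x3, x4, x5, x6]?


C(d+n-1,n-1)=C(11,5)=462


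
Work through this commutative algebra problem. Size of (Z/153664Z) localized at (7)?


7-primary part: 153664=7^4*64
Size=7^4=2401


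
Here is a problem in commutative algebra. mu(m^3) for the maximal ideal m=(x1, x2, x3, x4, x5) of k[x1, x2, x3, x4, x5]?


Graded Nakayama: mu(m^d) = dim_k (m^d/m^(d+1)) = #degree-3 monomials in 5 vars
C(n+d-1,d)=C(7,3)=35


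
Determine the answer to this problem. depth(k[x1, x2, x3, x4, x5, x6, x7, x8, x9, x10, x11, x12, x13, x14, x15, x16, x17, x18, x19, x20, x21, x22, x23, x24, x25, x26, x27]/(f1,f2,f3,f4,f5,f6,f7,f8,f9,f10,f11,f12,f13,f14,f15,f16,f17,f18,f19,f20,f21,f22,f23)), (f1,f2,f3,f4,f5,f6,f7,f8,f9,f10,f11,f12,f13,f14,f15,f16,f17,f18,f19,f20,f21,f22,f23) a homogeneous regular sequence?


depth(R)=27
depth(R/I)=27-23=4


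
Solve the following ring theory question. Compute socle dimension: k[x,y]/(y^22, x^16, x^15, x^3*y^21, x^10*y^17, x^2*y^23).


Socle = ann(m) = span of standard monomials u with x*u, y*u in I (staircase corners).
Redundant generators: x^2*y^23, x^16
Minimal generators: x^15, x^10*y^17, x^3*y^21, y^22
Corners: x^2y^21, x^9y^20, x^14y^16
Socle dim=3


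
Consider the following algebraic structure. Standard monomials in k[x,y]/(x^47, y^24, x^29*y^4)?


k[x,y]/I, I = (x^47, y^24, x^29*y^4)
Rect: 47x24=1128. Corner: (47-29)x(24-4)=360.
dim = 1128-360 = 768


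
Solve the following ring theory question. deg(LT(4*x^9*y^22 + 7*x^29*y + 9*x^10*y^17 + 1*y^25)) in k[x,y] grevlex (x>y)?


LT: 4*x^9*y^22
deg_x=9, deg_y=22
Total=9+22=31


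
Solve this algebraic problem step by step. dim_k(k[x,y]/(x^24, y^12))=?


Basis: x^i*y^j, i<24, j<12
24*12=288


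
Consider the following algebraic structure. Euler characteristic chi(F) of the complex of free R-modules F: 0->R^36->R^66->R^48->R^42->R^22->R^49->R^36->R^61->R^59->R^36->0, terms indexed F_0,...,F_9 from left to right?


chi = sum (-1)^i * rank:
(-1)^0*36=36
(-1)^1*66=-66
(-1)^2*48=48
(-1)^3*42=-42
(-1)^4*22=22
(-1)^5*49=-49
(-1)^6*36=36
(-1)^7*61=-61
(-1)^8*59=59
(-1)^9*36=-36
chi=-53


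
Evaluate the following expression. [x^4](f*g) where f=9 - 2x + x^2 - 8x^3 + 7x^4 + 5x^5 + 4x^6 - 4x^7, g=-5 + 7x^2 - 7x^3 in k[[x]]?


[x^4] = sum a_i*b_j, i+j=4
  -2*-7=14
  1*7=7
  7*-5=-35
Sum=-14


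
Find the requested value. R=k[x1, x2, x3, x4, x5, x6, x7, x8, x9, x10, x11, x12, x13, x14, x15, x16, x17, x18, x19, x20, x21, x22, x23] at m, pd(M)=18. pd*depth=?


pd+depth=23
depth=23-18=5
pd*depth=18*5=90


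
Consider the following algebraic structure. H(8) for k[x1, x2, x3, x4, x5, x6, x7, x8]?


C(d+n-1,n-1)=C(15,7)=6435


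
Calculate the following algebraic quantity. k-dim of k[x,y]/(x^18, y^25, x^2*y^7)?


k[x,y]/I, I = (x^18, y^25, x^2*y^7)
Rect: 18x25=450. Corner: (18-2)x(25-7)=288.
dim = 450-288 = 162


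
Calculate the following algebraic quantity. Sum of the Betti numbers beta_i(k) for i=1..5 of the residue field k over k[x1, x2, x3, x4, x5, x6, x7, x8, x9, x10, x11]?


Koszul resolution: beta_i(k)=C(n,i), n=11
C(11,1)=11, C(11,2)=55, C(11,3)=165, C(11,4)=330, C(11,5)=462
Sum=1023


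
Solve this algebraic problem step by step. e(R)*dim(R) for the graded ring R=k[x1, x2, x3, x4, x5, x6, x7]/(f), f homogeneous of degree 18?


e(R)=deg(f)=18, dim(R)=7-1=6
e*dim=18*6=108


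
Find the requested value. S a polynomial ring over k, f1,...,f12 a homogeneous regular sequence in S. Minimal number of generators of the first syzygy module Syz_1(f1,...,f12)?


Regular sequence => Koszul complex is the minimal free resolution.
Syz_1 minimally generated by Koszul relations f_i*e_j - f_j*e_i (i<j): mu(Syz_1) = beta_2 = C(m,2) = m(m-1)/2
m=12
12*11/2 = 66


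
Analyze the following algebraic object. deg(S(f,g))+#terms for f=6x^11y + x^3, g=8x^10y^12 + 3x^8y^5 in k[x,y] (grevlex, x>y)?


LT(f)=6x^11y, LT(g)=8x^10y^12
lcm(LM)=x^11y^12
S(f,g) (scaled by 48 to clear denominators) = 8y^11*f - 6x*g = -18x^9y^5 + 8x^3y^11
2 terms, deg 14.
14+2=16


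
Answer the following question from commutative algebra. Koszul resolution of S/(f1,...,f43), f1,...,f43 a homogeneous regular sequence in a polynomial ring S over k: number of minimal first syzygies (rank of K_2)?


Regular sequence => Koszul complex is the minimal free resolution.
Syz_1 minimally generated by Koszul relations f_i*e_j - f_j*e_i (i<j): mu(Syz_1) = beta_2 = C(m,2) = m(m-1)/2
m=43
43*42/2 = 903


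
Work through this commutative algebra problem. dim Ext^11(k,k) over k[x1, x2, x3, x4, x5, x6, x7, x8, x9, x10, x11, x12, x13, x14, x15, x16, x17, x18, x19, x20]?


C(n,i)=C(20,11)=167960


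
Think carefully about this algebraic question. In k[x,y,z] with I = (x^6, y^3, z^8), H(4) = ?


Need i<6, j<3, k<8 with i+j+k=4.
For each i, j ranges over max(0,4-i-7)..min(2,4-i):
  i=0: j in [0,2] -> 3
  i=1: j in [0,2] -> 3
  i=2: j in [0,2] -> 3
  i=3: j in [0,1] -> 2
  i=4: j in [0,0] -> 1
H(4) = 3+3+3+2+1 = 12


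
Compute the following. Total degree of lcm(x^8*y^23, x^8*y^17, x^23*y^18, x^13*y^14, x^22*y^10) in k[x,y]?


lcm = componentwise max:
x: max(8,8,23,13,22)=23
y: max(23,17,18,14,10)=23
Total=23+23=46


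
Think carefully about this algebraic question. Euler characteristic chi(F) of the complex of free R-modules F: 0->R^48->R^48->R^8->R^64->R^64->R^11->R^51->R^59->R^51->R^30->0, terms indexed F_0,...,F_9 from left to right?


chi = sum (-1)^i * rank:
(-1)^0*48=48
(-1)^1*48=-48
(-1)^2*8=8
(-1)^3*64=-64
(-1)^4*64=64
(-1)^5*11=-11
(-1)^6*51=51
(-1)^7*59=-59
(-1)^8*51=51
(-1)^9*30=-30
chi=10


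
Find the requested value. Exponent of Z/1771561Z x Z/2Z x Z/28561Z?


Exponent = lcm of the cyclic orders; pairwise coprime => product.
11^6*2^1*13^4=1771561*2*28561=101195107442


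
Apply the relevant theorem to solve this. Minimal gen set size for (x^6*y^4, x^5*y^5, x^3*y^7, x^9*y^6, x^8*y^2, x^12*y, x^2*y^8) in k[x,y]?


Remove redundant (divisible by others).
x^9*y^6 redundant.
Min: x^12*y, x^8*y^2, x^6*y^4, x^5*y^5, x^3*y^7, x^2*y^8
Count=6


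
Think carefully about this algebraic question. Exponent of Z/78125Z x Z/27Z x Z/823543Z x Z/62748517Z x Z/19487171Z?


Exponent = lcm of the cyclic orders; pairwise coprime => product.
5^7*3^3*7^7*13^7*11^7=78125*27*823543*62748517*19487171=2124184995776997436642734375


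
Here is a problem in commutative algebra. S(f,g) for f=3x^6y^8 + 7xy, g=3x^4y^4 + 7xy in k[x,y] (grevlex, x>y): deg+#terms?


LT(f)=3x^6y^8, LT(g)=3x^4y^4
lcm(LM)=x^6y^8
S(f,g) (scaled by 9 to clear denominators) = 3*f - 3x^2y^4*g = -21x^3y^5 + 21xy
2 terms, deg 8.
8+2=10


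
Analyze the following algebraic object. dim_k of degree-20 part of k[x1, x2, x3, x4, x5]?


C(d+n-1,n-1)=C(24,4)=10626


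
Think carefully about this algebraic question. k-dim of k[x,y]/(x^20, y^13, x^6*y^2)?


k[x,y]/I, I = (x^20, y^13, x^6*y^2)
Rect: 20x13=260. Corner: (20-6)x(13-2)=154.
dim = 260-154 = 106


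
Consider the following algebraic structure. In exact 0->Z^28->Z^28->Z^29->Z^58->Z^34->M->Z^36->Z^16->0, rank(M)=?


Alt sum=0:
(-1)^0*28 + (-1)^1*28 + (-1)^2*29 + (-1)^3*58 + (-1)^4*34 + (-1)^5*? + (-1)^6*36 + (-1)^7*16=0
rank(M)=25


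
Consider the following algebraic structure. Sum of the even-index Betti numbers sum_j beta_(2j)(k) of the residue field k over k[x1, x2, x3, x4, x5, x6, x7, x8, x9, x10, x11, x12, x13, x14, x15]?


Koszul resolution: beta_i(k)=C(n,i), n=15
sum_even C(15,i) = 2^(n-1) = 2^14 = 16384


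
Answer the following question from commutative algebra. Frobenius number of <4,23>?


gcd(4,23)=1 => F=ab-a-b=4*23-4-23=92-27=65


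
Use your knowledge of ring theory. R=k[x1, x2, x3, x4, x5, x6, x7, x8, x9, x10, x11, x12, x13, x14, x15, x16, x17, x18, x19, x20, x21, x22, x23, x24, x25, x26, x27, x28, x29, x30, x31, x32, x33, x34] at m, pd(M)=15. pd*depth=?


pd+depth=34
depth=34-15=19
pd*depth=15*19=285


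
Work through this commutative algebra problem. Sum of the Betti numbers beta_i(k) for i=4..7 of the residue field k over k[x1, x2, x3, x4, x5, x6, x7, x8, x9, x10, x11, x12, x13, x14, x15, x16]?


Koszul resolution: beta_i(k)=C(n,i), n=16
C(16,4)=1820, C(16,5)=4368, C(16,6)=8008, C(16,7)=11440
Sum=25636


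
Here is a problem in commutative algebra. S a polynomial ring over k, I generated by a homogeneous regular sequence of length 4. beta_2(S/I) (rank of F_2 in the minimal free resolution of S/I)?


Regular sequence => Koszul complex is the minimal free resolution.
Syz_1 minimally generated by Koszul relations f_i*e_j - f_j*e_i (i<j): mu(Syz_1) = beta_2 = C(m,2) = m(m-1)/2
m=4
4*3/2 = 6


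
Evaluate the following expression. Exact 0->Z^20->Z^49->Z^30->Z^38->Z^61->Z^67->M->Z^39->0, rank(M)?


Alt sum=0:
(-1)^0*20 + (-1)^1*49 + (-1)^2*30 + (-1)^3*38 + (-1)^4*61 + (-1)^5*67 + (-1)^6*? + (-1)^7*39=0
rank(M)=82


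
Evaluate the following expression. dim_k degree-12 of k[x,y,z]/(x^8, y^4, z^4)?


Need i<8, j<4, k<4 with i+j+k=12.
For each i, j ranges over max(0,12-i-3)..min(3,12-i):
  i=0: j in [9,3] -> 0
  i=1: j in [8,3] -> 0
  i=2: j in [7,3] -> 0
  i=3: j in [6,3] -> 0
  i=4: j in [5,3] -> 0
  i=5: j in [4,3] -> 0
  i=6: j in [3,3] -> 1
  i=7: j in [2,3] -> 2
H(12) = 0+0+0+0+0+0+1+2 = 3


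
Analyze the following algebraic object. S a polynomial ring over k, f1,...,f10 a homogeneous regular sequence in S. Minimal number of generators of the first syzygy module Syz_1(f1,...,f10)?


Regular sequence => Koszul complex is the minimal free resolution.
Syz_1 minimally generated by Koszul relations f_i*e_j - f_j*e_i (i<j): mu(Syz_1) = beta_2 = C(m,2) = m(m-1)/2
m=10
10*9/2 = 45


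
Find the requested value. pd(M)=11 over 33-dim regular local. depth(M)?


pd+depth=depth(R)=33
depth=33-11=22


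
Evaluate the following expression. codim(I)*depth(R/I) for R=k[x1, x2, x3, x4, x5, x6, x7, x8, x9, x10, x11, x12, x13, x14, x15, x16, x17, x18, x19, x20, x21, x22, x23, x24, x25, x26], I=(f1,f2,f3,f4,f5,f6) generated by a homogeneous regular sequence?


codim=6, depth=dim(R/I)=26-6=20
Product=6*20=120


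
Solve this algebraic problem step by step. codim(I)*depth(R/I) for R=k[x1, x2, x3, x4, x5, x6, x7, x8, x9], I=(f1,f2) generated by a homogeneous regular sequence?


codim=2, depth=dim(R/I)=9-2=7
Product=2*7=14


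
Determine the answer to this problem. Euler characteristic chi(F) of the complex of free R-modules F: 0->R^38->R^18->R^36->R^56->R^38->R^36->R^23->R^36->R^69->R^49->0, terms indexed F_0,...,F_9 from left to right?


chi = sum (-1)^i * rank:
(-1)^0*38=38
(-1)^1*18=-18
(-1)^2*36=36
(-1)^3*56=-56
(-1)^4*38=38
(-1)^5*36=-36
(-1)^6*23=23
(-1)^7*36=-36
(-1)^8*69=69
(-1)^9*49=-49
chi=9


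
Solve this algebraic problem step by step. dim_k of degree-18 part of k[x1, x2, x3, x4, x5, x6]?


C(d+n-1,n-1)=C(23,5)=33649


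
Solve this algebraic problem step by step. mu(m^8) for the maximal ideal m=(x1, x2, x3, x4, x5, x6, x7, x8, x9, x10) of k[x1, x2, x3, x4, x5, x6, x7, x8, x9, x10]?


Graded Nakayama: mu(m^d) = dim_k (m^d/m^(d+1)) = #degree-8 monomials in 10 vars
C(n+d-1,d)=C(17,8)=24310


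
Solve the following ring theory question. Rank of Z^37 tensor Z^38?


rank(M(x)N) = rank(M)*rank(N)
37*38 = 1406


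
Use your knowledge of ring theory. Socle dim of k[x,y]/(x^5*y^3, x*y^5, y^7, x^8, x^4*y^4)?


Socle = ann(m) = span of standard monomials u with x*u, y*u in I (staircase corners).
Minimal generators: x^8, x^5*y^3, x^4*y^4, x*y^5, y^7
Corners: y^6, x^3y^4, x^4y^3, x^7y^2
Socle dim=4


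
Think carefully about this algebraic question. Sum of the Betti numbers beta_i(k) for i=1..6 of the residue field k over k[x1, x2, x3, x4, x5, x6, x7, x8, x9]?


Koszul resolution: beta_i(k)=C(n,i), n=9
C(9,1)=9, C(9,2)=36, C(9,3)=84, C(9,4)=126, C(9,5)=126, C(9,6)=84
Sum=465


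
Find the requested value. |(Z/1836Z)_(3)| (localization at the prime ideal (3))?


3-primary part: 1836=3^3*68
Size=3^3=27


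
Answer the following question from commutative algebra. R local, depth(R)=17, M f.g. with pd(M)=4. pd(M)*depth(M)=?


pd+depth=17
depth=17-4=13
pd*depth=4*13=52


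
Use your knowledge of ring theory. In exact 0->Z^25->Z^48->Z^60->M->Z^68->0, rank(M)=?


Alt sum=0:
(-1)^0*25 + (-1)^1*48 + (-1)^2*60 + (-1)^3*? + (-1)^4*68=0
rank(M)=105


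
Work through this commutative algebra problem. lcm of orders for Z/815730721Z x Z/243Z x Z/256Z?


Exponent = lcm of the cyclic orders; pairwise coprime => product.
13^8*3^5*2^8=815730721*243*256=50744976691968


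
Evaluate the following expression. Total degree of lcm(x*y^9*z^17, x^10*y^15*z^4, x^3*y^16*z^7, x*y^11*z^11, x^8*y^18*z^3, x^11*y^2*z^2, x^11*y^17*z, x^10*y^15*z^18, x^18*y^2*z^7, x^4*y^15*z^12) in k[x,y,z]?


lcm = componentwise max:
x: max(1,10,3,1,8,11,11,10,18,4)=18
y: max(9,15,16,11,18,2,17,15,2,15)=18
z: max(17,4,7,11,3,2,1,18,7,12)=18
Total=18+18+18=54


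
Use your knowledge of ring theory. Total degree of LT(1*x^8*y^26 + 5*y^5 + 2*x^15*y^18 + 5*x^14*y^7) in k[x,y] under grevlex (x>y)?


LT: 1*x^8*y^26
deg_x=8, deg_y=26
Total=8+26=34


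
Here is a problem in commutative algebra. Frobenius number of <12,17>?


gcd(12,17)=1 => F=ab-a-b=12*17-12-17=204-29=175


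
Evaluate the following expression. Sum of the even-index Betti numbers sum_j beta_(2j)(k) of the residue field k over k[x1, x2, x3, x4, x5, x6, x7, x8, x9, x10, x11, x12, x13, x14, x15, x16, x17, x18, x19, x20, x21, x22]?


Koszul resolution: beta_i(k)=C(n,i), n=22
sum_even C(22,i) = 2^(n-1) = 2^21 = 2097152


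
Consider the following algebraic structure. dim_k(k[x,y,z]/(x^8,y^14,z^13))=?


Basis: x^iy^jz^k, i<8,j<14,k<13
8*14*13=1456


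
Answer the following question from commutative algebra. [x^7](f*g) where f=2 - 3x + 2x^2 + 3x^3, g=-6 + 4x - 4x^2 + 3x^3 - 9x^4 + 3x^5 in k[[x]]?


[x^7] = sum a_i*b_j, i+j=7
  2*3=6
  3*-9=-27
Sum=-21


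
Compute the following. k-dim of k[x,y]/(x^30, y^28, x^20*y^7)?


k[x,y]/I, I = (x^30, y^28, x^20*y^7)
Rect: 30x28=840. Corner: (30-20)x(28-7)=210.
dim = 840-210 = 630


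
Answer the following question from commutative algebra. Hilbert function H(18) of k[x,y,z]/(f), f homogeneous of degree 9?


C(20,2)-C(11,2)=190-55=135


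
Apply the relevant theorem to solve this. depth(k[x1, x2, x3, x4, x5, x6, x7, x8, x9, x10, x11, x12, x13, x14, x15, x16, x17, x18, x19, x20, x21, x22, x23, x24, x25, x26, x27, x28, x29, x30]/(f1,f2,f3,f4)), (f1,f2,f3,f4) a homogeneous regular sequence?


depth(R)=30
depth(R/I)=30-4=26


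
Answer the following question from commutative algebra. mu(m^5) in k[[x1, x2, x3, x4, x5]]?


C(n+d-1,d)=C(9,5)=126


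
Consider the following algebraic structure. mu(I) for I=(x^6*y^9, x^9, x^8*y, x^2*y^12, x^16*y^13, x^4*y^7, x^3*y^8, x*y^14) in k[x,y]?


Remove redundant (divisible by others).
x^16*y^13 redundant.
x^6*y^9 redundant.
Min: x^9, x^8*y, x^4*y^7, x^3*y^8, x^2*y^12, x*y^14
Count=6


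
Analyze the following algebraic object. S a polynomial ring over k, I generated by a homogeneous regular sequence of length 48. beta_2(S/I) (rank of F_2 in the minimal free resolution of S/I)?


Regular sequence => Koszul complex is the minimal free resolution.
Syz_1 minimally generated by Koszul relations f_i*e_j - f_j*e_i (i<j): mu(Syz_1) = beta_2 = C(m,2) = m(m-1)/2
m=48
48*47/2 = 1128


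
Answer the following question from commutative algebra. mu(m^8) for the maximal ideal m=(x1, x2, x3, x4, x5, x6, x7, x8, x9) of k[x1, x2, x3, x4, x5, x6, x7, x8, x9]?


Graded Nakayama: mu(m^d) = dim_k (m^d/m^(d+1)) = #degree-8 monomials in 9 vars
C(n+d-1,d)=C(16,8)=12870


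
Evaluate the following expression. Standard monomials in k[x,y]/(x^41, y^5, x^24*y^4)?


k[x,y]/I, I = (x^41, y^5, x^24*y^4)
Rect: 41x5=205. Corner: (41-24)x(5-4)=17.
dim = 205-17 = 188


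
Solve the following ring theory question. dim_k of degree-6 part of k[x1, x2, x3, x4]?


C(d+n-1,n-1)=C(9,3)=84


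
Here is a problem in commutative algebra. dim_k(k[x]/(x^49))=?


Basis: 1,x,...,x^48
dim=49


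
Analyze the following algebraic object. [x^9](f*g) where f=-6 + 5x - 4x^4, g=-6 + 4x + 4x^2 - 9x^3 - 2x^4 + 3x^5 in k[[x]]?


[x^9] = sum a_i*b_j, i+j=9
  -4*3=-12
Sum=-12


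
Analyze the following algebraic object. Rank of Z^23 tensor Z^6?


rank(M(x)N) = rank(M)*rank(N)
23*6 = 138


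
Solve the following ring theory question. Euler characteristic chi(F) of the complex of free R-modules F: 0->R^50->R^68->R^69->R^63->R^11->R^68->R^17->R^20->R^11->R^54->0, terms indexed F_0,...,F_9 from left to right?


chi = sum (-1)^i * rank:
(-1)^0*50=50
(-1)^1*68=-68
(-1)^2*69=69
(-1)^3*63=-63
(-1)^4*11=11
(-1)^5*68=-68
(-1)^6*17=17
(-1)^7*20=-20
(-1)^8*11=11
(-1)^9*54=-54
chi=-115


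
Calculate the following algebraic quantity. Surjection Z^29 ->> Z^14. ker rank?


rank(ker) = 29-14 = 15


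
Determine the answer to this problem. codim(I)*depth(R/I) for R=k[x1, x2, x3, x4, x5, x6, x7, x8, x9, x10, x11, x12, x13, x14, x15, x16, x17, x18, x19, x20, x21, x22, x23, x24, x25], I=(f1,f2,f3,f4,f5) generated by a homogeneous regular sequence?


codim=5, depth=dim(R/I)=25-5=20
Product=5*20=100


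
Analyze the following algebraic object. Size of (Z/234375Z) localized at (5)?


5-primary part: 234375=5^7*3
Size=5^7=78125


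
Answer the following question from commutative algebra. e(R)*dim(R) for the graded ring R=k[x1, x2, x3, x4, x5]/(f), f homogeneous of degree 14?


e(R)=deg(f)=14, dim(R)=5-1=4
e*dim=14*4=56


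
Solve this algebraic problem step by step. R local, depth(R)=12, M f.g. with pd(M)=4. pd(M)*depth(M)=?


pd+depth=12
depth=12-4=8
pd*depth=4*8=32


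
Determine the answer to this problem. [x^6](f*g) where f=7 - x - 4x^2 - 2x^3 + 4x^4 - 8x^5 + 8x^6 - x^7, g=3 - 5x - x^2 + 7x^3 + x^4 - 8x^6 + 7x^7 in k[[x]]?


[x^6] = sum a_i*b_j, i+j=6
  7*-8=-56
  -4*1=-4
  -2*7=-14
  4*-1=-4
  -8*-5=40
  8*3=24
Sum=-14


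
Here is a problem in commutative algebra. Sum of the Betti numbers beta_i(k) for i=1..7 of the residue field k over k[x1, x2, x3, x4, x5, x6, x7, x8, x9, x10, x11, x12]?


Koszul resolution: beta_i(k)=C(n,i), n=12
C(12,1)=12, C(12,2)=66, C(12,3)=220, C(12,4)=495, C(12,5)=792, C(12,6)=924, C(12,7)=792
Sum=3301


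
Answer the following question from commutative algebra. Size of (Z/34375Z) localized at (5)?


5-primary part: 34375=5^5*11
Size=5^5=3125


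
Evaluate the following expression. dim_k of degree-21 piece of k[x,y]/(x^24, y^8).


k[x,y], I = (x^24, y^8), d = 21
Need i < 24 and d-i < 8.
Range: 14 <= i <= 21.
H(21) = 8


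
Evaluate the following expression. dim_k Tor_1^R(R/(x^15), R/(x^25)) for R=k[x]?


Tor_1(R/I,R/J)=(I cap J)/IJ=(x^25)/(x^40)
dim=40-25=min(15,25)=15


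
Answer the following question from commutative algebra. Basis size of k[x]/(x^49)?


Basis: 1,x,...,x^48
dim=49


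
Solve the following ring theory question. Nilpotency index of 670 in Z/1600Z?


670^k mod 1600:
k=1: 670
k=2: 900
k=3: 1400
k=4: 400
k=5: 800
k=6: 0
First zero at k = 6


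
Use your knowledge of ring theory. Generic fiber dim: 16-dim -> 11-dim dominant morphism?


dim(fiber)=dim(X)-dim(Y)=16-11=5


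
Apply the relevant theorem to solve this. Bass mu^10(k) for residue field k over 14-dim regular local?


C(n,i)=C(14,10)=1001


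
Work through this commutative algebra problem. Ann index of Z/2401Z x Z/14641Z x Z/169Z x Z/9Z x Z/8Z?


Exponent = lcm of the cyclic orders; pairwise coprime => product.
7^4*11^4*13^2*3^2*2^3=2401*14641*169*9*8=427742202888


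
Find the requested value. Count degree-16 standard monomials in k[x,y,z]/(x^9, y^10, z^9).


Need i<9, j<10, k<9 with i+j+k=16.
For each i, j ranges over max(0,16-i-8)..min(9,16-i):
  i=0: j in [8,9] -> 2
  i=1: j in [7,9] -> 3
  i=2: j in [6,9] -> 4
  i=3: j in [5,9] -> 5
  i=4: j in [4,9] -> 6
  i=5: j in [3,9] -> 7
  i=6: j in [2,9] -> 8
  i=7: j in [1,9] -> 9
  i=8: j in [0,8] -> 9
H(16) = 2+3+4+5+6+7+8+9+9 = 53


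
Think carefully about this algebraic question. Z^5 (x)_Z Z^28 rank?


rank(M(x)N) = rank(M)*rank(N)
5*28 = 140


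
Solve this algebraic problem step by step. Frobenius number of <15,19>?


gcd(15,19)=1 => F=ab-a-b=15*19-15-19=285-34=251


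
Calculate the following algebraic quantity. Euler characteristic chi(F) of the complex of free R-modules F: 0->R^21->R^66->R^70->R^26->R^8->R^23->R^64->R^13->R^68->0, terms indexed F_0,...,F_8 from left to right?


chi = sum (-1)^i * rank:
(-1)^0*21=21
(-1)^1*66=-66
(-1)^2*70=70
(-1)^3*26=-26
(-1)^4*8=8
(-1)^5*23=-23
(-1)^6*64=64
(-1)^7*13=-13
(-1)^8*68=68
chi=103


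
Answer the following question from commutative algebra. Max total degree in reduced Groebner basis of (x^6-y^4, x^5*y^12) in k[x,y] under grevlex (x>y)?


LT(f1)=x^6, LT(f2)=x^5y^12, lcm=x^6y^12
S(f1,f2) = y^12*f1 - x^1*f2 = -y^16
Reduced GB = {f1, f2, y^16}; degrees 6, 17, 16
Max = 17


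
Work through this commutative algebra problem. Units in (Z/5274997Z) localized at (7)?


Local ring = Z/2401Z.
phi(2401) = 7^3*(7-1) = 2058


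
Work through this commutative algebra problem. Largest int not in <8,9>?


gcd(8,9)=1 => F=ab-a-b=8*9-8-9=72-17=55


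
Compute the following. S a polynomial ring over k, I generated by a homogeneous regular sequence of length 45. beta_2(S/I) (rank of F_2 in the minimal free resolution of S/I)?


Regular sequence => Koszul complex is the minimal free resolution.
Syz_1 minimally generated by Koszul relations f_i*e_j - f_j*e_i (i<j): mu(Syz_1) = beta_2 = C(m,2) = m(m-1)/2
m=45
45*44/2 = 990


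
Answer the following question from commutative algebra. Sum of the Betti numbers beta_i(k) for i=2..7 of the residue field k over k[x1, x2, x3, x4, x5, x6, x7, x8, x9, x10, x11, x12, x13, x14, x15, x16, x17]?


Koszul resolution: beta_i(k)=C(n,i), n=17
C(17,2)=136, C(17,3)=680, C(17,4)=2380, C(17,5)=6188, C(17,6)=12376, C(17,7)=19448
Sum=41208


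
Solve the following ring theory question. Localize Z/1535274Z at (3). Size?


3-primary part: 1535274=3^10*26
Size=3^10=59049


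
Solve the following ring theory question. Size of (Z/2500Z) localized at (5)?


5-primary part: 2500=5^4*4
Size=5^4=625


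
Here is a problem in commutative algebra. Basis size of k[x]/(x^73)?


Basis: 1,x,...,x^72
dim=73


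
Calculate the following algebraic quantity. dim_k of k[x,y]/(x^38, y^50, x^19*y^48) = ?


k[x,y]/I, I = (x^38, y^50, x^19*y^48)
Rect: 38x50=1900. Corner: (38-19)x(50-48)=38.
dim = 1900-38 = 1862


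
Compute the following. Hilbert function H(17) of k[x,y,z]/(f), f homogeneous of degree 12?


C(19,2)-C(7,2)=171-21=150


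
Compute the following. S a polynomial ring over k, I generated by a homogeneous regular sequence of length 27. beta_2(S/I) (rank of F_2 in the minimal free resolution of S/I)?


Regular sequence => Koszul complex is the minimal free resolution.
Syz_1 minimally generated by Koszul relations f_i*e_j - f_j*e_i (i<j): mu(Syz_1) = beta_2 = C(m,2) = m(m-1)/2
m=27
27*26/2 = 351


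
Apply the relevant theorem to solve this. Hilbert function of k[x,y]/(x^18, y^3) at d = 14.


k[x,y], I = (x^18, y^3), d = 14
Need i < 18 and d-i < 3.
Range: 12 <= i <= 14.
H(14) = 3


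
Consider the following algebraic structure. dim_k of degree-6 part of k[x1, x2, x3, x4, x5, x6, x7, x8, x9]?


C(d+n-1,n-1)=C(14,8)=3003


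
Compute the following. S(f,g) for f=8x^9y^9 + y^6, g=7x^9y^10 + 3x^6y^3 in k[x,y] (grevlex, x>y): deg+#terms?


LT(f)=8x^9y^9, LT(g)=7x^9y^10
lcm(LM)=x^9y^10
S(f,g) (scaled by 56 to clear denominators) = 7y*f - 8*g = -24x^6y^3 + 7y^7
2 terms, deg 9.
9+2=11


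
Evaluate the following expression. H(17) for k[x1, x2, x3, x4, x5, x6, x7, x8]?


C(d+n-1,n-1)=C(24,7)=346104


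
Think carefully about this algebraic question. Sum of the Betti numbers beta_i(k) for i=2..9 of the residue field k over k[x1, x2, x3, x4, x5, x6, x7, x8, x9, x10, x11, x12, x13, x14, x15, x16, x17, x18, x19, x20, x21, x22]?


Koszul resolution: beta_i(k)=C(n,i), n=22
C(22,2)=231, C(22,3)=1540, C(22,4)=7315, C(22,5)=26334, C(22,6)=74613, C(22,7)=170544, C(22,8)=319770, C(22,9)=497420
Sum=1097767


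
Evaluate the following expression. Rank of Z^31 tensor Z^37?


rank(M(x)N) = rank(M)*rank(N)
31*37 = 1147


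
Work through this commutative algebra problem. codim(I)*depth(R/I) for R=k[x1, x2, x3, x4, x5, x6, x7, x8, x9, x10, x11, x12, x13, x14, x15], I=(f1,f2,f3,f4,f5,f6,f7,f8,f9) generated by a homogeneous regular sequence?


codim=9, depth=dim(R/I)=15-9=6
Product=9*6=54


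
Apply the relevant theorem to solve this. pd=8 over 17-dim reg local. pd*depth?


pd+depth=17
depth=17-8=9
pd*depth=8*9=72


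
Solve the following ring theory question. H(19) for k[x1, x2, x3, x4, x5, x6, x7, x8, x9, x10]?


C(d+n-1,n-1)=C(28,9)=6906900


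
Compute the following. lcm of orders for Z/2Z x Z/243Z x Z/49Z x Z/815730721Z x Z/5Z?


Exponent = lcm of the cyclic orders; pairwise coprime => product.
2^1*3^5*7^2*13^8*5^1=2*243*49*815730721*5=97129056949470


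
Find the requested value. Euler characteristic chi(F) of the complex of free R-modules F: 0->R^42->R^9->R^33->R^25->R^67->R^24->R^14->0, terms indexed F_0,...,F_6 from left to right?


chi = sum (-1)^i * rank:
(-1)^0*42=42
(-1)^1*9=-9
(-1)^2*33=33
(-1)^3*25=-25
(-1)^4*67=67
(-1)^5*24=-24
(-1)^6*14=14
chi=98


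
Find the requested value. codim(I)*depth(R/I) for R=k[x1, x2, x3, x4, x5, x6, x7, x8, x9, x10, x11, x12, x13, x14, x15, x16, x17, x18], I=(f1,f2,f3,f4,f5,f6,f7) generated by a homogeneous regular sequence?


codim=7, depth=dim(R/I)=18-7=11
Product=7*11=77


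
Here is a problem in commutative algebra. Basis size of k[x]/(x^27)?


Basis: 1,x,...,x^26
dim=27


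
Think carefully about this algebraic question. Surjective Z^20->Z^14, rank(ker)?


rank(ker) = 20-14 = 6


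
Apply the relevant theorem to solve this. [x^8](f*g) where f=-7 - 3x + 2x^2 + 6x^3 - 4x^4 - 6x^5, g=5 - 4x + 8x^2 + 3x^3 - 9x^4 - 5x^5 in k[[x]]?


[x^8] = sum a_i*b_j, i+j=8
  6*-5=-30
  -4*-9=36
  -6*3=-18
Sum=-12


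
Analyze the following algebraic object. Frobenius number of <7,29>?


gcd(7,29)=1 => F=ab-a-b=7*29-7-29=203-36=167


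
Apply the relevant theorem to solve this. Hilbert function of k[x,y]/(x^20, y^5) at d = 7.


k[x,y], I = (x^20, y^5), d = 7
Need i < 20 and d-i < 5.
Range: 3 <= i <= 7.
H(7) = 5


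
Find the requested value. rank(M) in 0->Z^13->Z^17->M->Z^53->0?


Alt sum=0:
(-1)^0*13 + (-1)^1*17 + (-1)^2*? + (-1)^3*53=0
rank(M)=57


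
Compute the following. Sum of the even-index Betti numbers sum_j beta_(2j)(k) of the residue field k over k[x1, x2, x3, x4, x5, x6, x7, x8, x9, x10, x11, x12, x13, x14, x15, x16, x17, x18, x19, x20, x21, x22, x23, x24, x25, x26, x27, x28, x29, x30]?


Koszul resolution: beta_i(k)=C(n,i), n=30
sum_even C(30,i) = 2^(n-1) = 2^29 = 536870912


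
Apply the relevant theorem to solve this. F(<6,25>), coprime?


gcd(6,25)=1 => F=ab-a-b=6*25-6-25=150-31=119


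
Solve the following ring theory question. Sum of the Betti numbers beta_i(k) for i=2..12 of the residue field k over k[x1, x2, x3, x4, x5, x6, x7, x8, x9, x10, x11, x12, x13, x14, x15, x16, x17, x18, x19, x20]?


Koszul resolution: beta_i(k)=C(n,i), n=20
C(20,2)=190, C(20,3)=1140, C(20,4)=4845, C(20,5)=15504, C(20,6)=38760, C(20,7)=77520, C(20,8)=125970, C(20,9)=167960, C(20,10)=184756, C(20,11)=167960, C(20,12)=125970
Sum=910575


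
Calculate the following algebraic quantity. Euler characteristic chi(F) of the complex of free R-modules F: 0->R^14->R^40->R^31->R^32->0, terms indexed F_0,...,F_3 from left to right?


chi = sum (-1)^i * rank:
(-1)^0*14=14
(-1)^1*40=-40
(-1)^2*31=31
(-1)^3*32=-32
chi=-27


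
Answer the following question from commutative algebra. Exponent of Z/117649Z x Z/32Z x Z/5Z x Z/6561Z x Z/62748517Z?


Exponent = lcm of the cyclic orders; pairwise coprime => product.
7^6*2^5*5^1*3^8*13^7=117649*32*5*6561*62748517=7749643538293282080


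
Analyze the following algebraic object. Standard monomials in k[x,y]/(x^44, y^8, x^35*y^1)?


k[x,y]/I, I = (x^44, y^8, x^35*y^1)
Rect: 44x8=352. Corner: (44-35)x(8-1)=63.
dim = 352-63 = 289


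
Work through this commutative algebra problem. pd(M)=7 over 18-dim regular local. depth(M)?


pd+depth=depth(R)=18
depth=18-7=11


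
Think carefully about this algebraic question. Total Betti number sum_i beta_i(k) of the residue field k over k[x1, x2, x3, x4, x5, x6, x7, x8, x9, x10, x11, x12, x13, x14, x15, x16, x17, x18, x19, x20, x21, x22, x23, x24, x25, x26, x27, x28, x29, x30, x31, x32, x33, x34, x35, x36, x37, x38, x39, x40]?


Koszul resolution: beta_i(k)=C(n,i), n=40
sum_i C(40,i) = 2^40 = 1099511627776


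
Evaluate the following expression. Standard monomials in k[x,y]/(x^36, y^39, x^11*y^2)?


k[x,y]/I, I = (x^36, y^39, x^11*y^2)
Rect: 36x39=1404. Corner: (36-11)x(39-2)=925.
dim = 1404-925 = 479


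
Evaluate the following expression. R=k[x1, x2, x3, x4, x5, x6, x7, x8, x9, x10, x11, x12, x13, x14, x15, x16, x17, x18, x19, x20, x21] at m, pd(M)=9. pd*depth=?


pd+depth=21
depth=21-9=12
pd*depth=9*12=108


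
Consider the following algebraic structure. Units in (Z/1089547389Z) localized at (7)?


Local ring = Z/40353607Z.
phi(40353607) = 7^8*(7-1) = 34588806


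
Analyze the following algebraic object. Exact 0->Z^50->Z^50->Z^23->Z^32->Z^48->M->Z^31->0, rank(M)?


Alt sum=0:
(-1)^0*50 + (-1)^1*50 + (-1)^2*23 + (-1)^3*32 + (-1)^4*48 + (-1)^5*? + (-1)^6*31=0
rank(M)=70


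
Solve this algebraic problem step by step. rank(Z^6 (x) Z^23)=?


rank(M(x)N) = rank(M)*rank(N)
6*23 = 138


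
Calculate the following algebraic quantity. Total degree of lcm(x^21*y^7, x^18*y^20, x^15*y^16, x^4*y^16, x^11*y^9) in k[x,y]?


lcm = componentwise max:
x: max(21,18,15,4,11)=21
y: max(7,20,16,16,9)=20
Total=21+20=41


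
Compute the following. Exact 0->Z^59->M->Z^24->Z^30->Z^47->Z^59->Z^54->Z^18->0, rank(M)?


Alt sum=0:
(-1)^0*59 + (-1)^1*? + (-1)^2*24 + (-1)^3*30 + (-1)^4*47 + (-1)^5*59 + (-1)^6*54 + (-1)^7*18=0
rank(M)=77


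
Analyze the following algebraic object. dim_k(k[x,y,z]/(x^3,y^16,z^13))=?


Basis: x^iy^jz^k, i<3,j<16,k<13
3*16*13=624


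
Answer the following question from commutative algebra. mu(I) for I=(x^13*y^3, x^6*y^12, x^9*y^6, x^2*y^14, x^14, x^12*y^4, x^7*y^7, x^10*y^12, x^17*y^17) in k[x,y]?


Remove redundant (divisible by others).
x^10*y^12 redundant.
x^17*y^17 redundant.
Min: x^14, x^13*y^3, x^12*y^4, x^9*y^6, x^7*y^7, x^6*y^12, x^2*y^14
Count=7


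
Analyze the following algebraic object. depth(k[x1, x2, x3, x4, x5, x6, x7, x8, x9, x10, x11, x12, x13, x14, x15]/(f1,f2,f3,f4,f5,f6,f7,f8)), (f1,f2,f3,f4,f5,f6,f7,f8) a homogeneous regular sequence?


depth(R)=15
depth(R/I)=15-8=7


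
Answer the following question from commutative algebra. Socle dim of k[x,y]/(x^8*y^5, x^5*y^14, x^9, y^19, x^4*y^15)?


Socle = ann(m) = span of standard monomials u with x*u, y*u in I (staircase corners).
Minimal generators: x^9, x^8*y^5, x^5*y^14, x^4*y^15, y^19
Corners: x^3y^18, x^4y^14, x^7y^13, x^8y^4
Socle dim=4
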